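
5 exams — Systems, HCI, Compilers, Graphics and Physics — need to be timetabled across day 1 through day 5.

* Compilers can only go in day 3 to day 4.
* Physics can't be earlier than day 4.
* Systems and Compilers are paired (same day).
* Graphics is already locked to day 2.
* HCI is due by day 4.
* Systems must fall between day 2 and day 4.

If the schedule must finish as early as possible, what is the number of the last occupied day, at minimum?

Physics can't be placed before day 4, so the schedule must run through at least day 4.
4 works (last occupied day: day 4): for example Physics -> day 4; Systems -> day 3; Graphics -> day 2; Compilers -> day 3; HCI -> day 1.

day 4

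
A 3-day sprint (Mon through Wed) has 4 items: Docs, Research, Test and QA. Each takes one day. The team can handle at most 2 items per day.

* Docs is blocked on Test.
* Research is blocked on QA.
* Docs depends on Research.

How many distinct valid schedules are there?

Enumerating: QA=Mon, Test=Mon, Research=Tue, Docs=Wed | QA in Mon; Docs in Wed; Test in Tue; Research in Tue.

2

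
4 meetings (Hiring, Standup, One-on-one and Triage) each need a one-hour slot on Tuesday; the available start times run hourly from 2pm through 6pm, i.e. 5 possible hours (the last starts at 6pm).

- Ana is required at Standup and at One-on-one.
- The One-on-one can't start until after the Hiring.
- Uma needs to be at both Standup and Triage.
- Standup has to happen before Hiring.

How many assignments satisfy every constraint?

40

Splitting on Hiring: it can be 3pm (12), 4pm (16), 5pm (12). Listing each branch's schedules as (Standup, One-on-one, Triage):
Hiring=3pm: (2pm,4pm,3pm) (2pm,4pm,4pm) (2pm,4pm,5pm) (2pm,4pm,6pm) (2pm,5pm,3pm) (2pm,5pm,4pm) (2pm,5pm,5pm) (2pm,5pm,6pm) (2pm,6pm,3pm) (2pm,6pm,4pm) (2pm,6pm,5pm) (2pm,6pm,6pm) — 12.
Hiring=4pm: (2pm,5pm,3pm) (2pm,5pm,4pm) (2pm,5pm,5pm) (2pm,5pm,6pm) (2pm,6pm,3pm) (2pm,6pm,4pm) (2pm,6pm,5pm) (2pm,6pm,6pm) (3pm,5pm,2pm) (3pm,5pm,4pm) (3pm,5pm,5pm) (3pm,5pm,6pm) (3pm,6pm,2pm) (3pm,6pm,4pm) (3pm,6pm,5pm) (3pm,6pm,6pm) — 16.
Hiring=5pm: (2pm,6pm,3pm) (2pm,6pm,4pm) (2pm,6pm,5pm) (2pm,6pm,6pm) (3pm,6pm,2pm) (3pm,6pm,4pm) (3pm,6pm,5pm) (3pm,6pm,6pm) (4pm,6pm,2pm) (4pm,6pm,3pm) (4pm,6pm,5pm) (4pm,6pm,6pm) — 12.
Summing: 12 + 16 + 12 = 40.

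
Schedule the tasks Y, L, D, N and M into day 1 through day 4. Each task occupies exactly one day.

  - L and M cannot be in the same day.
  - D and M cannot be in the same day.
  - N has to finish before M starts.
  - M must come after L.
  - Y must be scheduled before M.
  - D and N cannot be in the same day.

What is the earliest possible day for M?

Precedence pushes M to at least day 2.
M at day 2 is achievable: M=day 2; N=day 1; L=day 1; Y=day 1; D=day 3.

day 2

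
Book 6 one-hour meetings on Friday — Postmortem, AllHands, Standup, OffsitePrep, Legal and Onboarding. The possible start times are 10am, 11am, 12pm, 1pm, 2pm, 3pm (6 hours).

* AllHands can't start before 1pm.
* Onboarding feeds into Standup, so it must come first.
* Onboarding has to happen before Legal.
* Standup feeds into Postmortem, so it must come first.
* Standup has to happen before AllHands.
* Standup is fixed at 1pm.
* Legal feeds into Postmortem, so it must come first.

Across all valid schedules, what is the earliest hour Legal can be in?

Precedence pushes Legal to at least 11am; downstream work caps Legal at 2pm.
Legal at 11am is achievable: Standup=1pm; Postmortem=2pm; OffsitePrep=10am; Onboarding=10am; AllHands=2pm; Legal=11am.

11am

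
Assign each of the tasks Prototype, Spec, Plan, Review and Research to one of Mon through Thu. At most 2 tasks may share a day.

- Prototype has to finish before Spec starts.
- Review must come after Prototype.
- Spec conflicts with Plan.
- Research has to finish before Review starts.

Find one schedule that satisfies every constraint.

Research in Mon; Spec in Tue; Review in Tue; Plan in Wed; Prototype in Mon

Checking: Prototype(Mon) before Review(Tue); Prototype(Mon) before Spec(Tue); Research(Mon) before Review(Tue); Spec(Tue) != Plan(Wed); max 2 per day (cap 2).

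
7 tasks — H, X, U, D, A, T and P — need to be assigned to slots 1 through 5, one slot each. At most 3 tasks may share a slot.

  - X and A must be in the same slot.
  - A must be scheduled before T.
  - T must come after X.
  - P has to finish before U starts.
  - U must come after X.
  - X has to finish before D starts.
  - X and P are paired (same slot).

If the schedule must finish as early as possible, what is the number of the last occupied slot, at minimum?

The precedence chain requires at least 2 distinct slots.
With at most 3 per slot and 7 tasks, at least 3 slots are needed.
3 works (last occupied slot: 3): for example T -> 2, P -> 1, A -> 1, D -> 2, U -> 2, X -> 1, H -> 3.

3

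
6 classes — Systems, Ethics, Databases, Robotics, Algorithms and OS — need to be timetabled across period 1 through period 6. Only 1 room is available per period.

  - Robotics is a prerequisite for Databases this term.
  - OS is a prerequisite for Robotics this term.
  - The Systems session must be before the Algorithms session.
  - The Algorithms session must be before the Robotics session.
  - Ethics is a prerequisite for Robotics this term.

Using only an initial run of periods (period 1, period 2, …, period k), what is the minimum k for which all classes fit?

6

The precedence chain requires at least 4 distinct periods.
With at most 1 per period and 6 classes, at least 6 periods are needed.
6 works (last occupied period: period 6): for example Algorithms -> period 2; OS -> period 4; Systems -> period 1; Robotics -> period 5; Databases -> period 6; Ethics -> period 3.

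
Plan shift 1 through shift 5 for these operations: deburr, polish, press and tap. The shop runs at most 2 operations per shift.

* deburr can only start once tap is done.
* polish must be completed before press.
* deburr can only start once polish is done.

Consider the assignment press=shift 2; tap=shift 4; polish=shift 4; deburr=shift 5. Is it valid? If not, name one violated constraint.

No. polish must be completed before press is not satisfied.

polish must be completed before press — violated.
The shop runs at most 2 operations per shift — holds.
deburr can only start once tap is done — holds.
deburr can only start once polish is done — holds.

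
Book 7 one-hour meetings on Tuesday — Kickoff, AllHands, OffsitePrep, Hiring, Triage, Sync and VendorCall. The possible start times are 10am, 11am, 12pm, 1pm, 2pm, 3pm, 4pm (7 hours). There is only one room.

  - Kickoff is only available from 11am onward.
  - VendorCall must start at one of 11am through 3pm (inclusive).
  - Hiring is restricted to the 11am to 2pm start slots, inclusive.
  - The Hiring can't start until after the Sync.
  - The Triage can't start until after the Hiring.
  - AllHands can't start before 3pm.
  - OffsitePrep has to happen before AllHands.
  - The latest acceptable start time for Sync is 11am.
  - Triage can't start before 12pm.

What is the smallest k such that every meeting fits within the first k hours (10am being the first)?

7 hours

The precedence chain requires at least 3 distinct hours.
With at most 1 per hour and 7 meetings, at least 7 hours are needed.
AllHands can't be placed before 3pm — that is hour 6 counting from 10am — so the schedule must run through at least 6 hours.
7 works (last occupied hour: 4pm): for example Triage=12pm, OffsitePrep=2pm, AllHands=3pm, Sync=10am, Kickoff=4pm, VendorCall=1pm, Hiring=11am.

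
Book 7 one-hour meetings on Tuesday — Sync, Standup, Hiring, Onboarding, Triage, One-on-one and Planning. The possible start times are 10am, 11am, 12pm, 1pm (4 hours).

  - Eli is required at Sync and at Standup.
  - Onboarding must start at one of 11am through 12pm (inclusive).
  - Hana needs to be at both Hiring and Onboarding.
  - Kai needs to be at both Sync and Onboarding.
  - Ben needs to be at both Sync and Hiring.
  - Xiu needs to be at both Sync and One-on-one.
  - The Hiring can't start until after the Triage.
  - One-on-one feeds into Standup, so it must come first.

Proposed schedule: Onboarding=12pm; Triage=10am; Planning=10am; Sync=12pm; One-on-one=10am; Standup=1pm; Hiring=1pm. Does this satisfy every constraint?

One-on-one feeds into Standup, so it must come first — holds.
Kai needs to be at both Sync and Onboarding — violated.
Onboarding must start at one of 11am through 12pm (inclusive) — holds.
Hana needs to be at both Hiring and Onboarding — holds.
Ben needs to be at both Sync and Hiring — holds.
Eli is required at Sync and at Standup — holds.
Xiu needs to be at both Sync and One-on-one — holds.
The Hiring can't start until after the Triage — holds.

No — it violates: Kai needs to be at both Sync and Onboarding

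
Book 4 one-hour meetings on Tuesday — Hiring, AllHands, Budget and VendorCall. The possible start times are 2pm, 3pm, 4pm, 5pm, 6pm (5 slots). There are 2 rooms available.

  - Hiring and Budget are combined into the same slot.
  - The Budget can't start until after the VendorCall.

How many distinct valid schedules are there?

Splitting on Hiring: it can be 3pm (4), 4pm (8), 5pm (12), 6pm (16). Listing each branch's schedules as (AllHands, Budget, VendorCall):
Hiring=3pm: (2pm,3pm,2pm) (4pm,3pm,2pm) (5pm,3pm,2pm) (6pm,3pm,2pm) — 4.
Hiring=4pm: (2pm,4pm,2pm) (2pm,4pm,3pm) (3pm,4pm,2pm) (3pm,4pm,3pm) (5pm,4pm,2pm) (5pm,4pm,3pm) (6pm,4pm,2pm) (6pm,4pm,3pm) — 8.
Hiring=5pm: (2pm,5pm,2pm) (2pm,5pm,3pm) (2pm,5pm,4pm) (3pm,5pm,2pm) (3pm,5pm,3pm) (3pm,5pm,4pm) (4pm,5pm,2pm) (4pm,5pm,3pm) (4pm,5pm,4pm) (6pm,5pm,2pm) (6pm,5pm,3pm) (6pm,5pm,4pm) — 12.
Hiring=6pm: (2pm,6pm,2pm) (2pm,6pm,3pm) (2pm,6pm,4pm) (2pm,6pm,5pm) (3pm,6pm,2pm) (3pm,6pm,3pm) (3pm,6pm,4pm) (3pm,6pm,5pm) (4pm,6pm,2pm) (4pm,6pm,3pm) (4pm,6pm,4pm) (4pm,6pm,5pm) (5pm,6pm,2pm) (5pm,6pm,3pm) (5pm,6pm,4pm) (5pm,6pm,5pm) — 16.
Summing: 4 + 8 + 12 + 16 = 40.

40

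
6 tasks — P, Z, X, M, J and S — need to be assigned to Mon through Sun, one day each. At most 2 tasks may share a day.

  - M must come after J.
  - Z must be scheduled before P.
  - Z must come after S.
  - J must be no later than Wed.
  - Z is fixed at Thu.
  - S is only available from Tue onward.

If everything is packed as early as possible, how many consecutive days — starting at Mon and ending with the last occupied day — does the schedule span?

5 days

The precedence chain requires at least 3 distinct days.
With at most 2 per day and 6 tasks, at least 3 days are needed.
Propagating the time windows through the other constraints, P can't land before Fri — that is day 5 counting from Mon — so the schedule must run through at least 5 days.
5 works (last occupied day: Fri): for example X=Mon; S=Tue; J=Mon; P=Fri; Z=Thu; M=Tue.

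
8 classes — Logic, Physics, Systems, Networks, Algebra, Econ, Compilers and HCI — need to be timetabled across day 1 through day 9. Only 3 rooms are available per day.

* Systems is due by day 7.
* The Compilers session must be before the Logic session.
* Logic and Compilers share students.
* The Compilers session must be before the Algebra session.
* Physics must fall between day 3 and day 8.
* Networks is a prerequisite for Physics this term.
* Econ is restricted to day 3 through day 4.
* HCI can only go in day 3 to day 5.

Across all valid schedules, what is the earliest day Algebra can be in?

Precedence pushes Algebra to at least day 2.
Algebra at day 2 is achievable: Logic -> day 2; Compilers -> day 1; HCI -> day 3; Systems -> day 1; Networks -> day 1; Physics -> day 3; Econ -> day 3; Algebra -> day 2.

day 2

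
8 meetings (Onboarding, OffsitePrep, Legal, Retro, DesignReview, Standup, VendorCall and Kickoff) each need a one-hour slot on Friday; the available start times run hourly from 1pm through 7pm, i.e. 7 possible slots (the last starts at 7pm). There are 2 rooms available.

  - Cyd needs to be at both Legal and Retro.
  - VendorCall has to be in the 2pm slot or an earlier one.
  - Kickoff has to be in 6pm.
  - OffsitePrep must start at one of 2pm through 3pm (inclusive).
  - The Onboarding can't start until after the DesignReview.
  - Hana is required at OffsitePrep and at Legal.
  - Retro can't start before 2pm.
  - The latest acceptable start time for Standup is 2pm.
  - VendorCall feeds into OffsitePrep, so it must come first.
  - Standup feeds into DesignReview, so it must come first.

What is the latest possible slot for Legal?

Legal at 7pm is achievable: DesignReview in 3pm, Standup in 1pm, Legal in 7pm, Retro in 2pm, VendorCall in 1pm, Kickoff in 6pm, Onboarding in 4pm, OffsitePrep in 2pm.

7pm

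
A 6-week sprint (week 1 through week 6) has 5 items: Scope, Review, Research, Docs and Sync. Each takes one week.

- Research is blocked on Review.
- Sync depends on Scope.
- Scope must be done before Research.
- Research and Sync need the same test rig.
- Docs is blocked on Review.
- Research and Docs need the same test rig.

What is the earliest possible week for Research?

Precedence pushes Research to at least week 2.
Research at week 2 is achievable: Scope=week 1, Research=week 2, Review=week 1, Docs=week 3, Sync=week 3.

week 2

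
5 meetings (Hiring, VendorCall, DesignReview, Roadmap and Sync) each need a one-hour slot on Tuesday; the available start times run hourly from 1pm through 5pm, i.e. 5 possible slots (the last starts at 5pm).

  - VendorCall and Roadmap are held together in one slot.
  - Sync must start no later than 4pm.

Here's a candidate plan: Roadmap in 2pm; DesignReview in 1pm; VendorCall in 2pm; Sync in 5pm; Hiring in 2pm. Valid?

No. Sync must start no later than 4pm is not satisfied.

VendorCall and Roadmap are held together in one slot — holds.
Sync must start no later than 4pm — violated.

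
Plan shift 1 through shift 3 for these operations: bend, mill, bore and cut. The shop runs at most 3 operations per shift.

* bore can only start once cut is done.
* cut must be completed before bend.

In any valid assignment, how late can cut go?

Downstream work caps cut at shift 2.
cut at shift 2 is achievable: bend=shift 3, mill=shift 1, bore=shift 3, cut=shift 2.

shift 2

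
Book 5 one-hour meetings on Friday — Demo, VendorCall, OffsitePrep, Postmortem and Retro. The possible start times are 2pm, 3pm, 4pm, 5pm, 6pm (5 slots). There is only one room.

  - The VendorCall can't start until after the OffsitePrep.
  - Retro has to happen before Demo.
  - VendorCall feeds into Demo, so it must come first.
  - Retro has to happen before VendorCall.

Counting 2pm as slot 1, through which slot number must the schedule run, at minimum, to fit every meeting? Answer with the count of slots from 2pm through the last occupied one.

The precedence chain requires at least 3 distinct slots.
With at most 1 per slot and 5 meetings, at least 5 slots are needed.
5 works (last occupied slot: 6pm): for example Retro -> 2pm; Postmortem -> 6pm; Demo -> 5pm; VendorCall -> 4pm; OffsitePrep -> 3pm.

5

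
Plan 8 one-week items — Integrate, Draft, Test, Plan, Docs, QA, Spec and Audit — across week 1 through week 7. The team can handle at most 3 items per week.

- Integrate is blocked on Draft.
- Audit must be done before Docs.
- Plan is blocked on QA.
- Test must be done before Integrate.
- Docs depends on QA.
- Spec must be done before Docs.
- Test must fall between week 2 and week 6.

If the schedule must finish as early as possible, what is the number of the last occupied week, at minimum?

The precedence chain requires at least 2 distinct weeks.
With at most 3 per week and 8 tasks, at least 3 weeks are needed.
Propagating the time windows through the other constraints, Integrate can't land before week 3, so the schedule must run through at least week 3.
3 works (last occupied week: week 3): for example Docs=week 2; Plan=week 3; Test=week 2; QA=week 1; Spec=week 1; Draft=week 2; Audit=week 1; Integrate=week 3.

3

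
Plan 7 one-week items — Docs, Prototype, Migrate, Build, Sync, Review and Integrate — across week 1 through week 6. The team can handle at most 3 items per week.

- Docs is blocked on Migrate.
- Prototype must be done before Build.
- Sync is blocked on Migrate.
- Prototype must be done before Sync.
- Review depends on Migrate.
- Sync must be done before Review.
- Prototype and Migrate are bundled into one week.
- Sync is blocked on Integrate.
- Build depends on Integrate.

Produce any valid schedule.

Migrate in week 1, Prototype in week 1, Sync in week 2, Build in week 2, Review in week 3, Integrate in week 1, Docs in week 2

Checking: Integrate(week 1) before Sync(week 2); Migrate(week 1) before Sync(week 2); Integrate(week 1) before Build(week 2); Prototype(week 1) before Build(week 2); Migrate(week 1) before Review(week 3); Prototype(week 1) before Sync(week 2); Migrate(week 1) before Docs(week 2); Sync(week 2) before Review(week 3); Prototype = Migrate = week 1; max 3 per week (cap 3).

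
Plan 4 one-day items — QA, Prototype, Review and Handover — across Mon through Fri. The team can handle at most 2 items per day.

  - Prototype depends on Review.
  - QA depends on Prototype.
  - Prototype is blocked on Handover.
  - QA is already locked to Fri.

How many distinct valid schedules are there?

Splitting on Prototype: it can be Tue (1), Wed (4), Thu (9). Listing each branch's schedules as (QA, Review, Handover):
Prototype=Tue: (Fri,Mon,Mon) — 1.
Prototype=Wed: (Fri,Mon,Mon) (Fri,Mon,Tue) (Fri,Tue,Mon) (Fri,Tue,Tue) — 4.
Prototype=Thu: (Fri,Mon,Mon) (Fri,Mon,Tue) (Fri,Mon,Wed) (Fri,Tue,Mon) (Fri,Tue,Tue) (Fri,Tue,Wed) (Fri,Wed,Mon) (Fri,Wed,Tue) (Fri,Wed,Wed) — 9.
Summing: 1 + 4 + 9 = 14.

14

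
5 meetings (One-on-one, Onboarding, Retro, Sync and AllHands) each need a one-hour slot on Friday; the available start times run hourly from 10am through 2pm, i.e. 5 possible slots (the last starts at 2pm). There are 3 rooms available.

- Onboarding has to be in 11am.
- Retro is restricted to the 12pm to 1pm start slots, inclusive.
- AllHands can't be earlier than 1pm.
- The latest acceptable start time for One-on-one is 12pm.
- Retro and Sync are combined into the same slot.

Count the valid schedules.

12

Splitting on One-on-one: it can be 10am (4), 11am (4), 12pm (4). Listing each branch's schedules as (Onboarding, Retro, Sync, AllHands):
One-on-one=10am: (11am,12pm,12pm,1pm) (11am,12pm,12pm,2pm) (11am,1pm,1pm,1pm) (11am,1pm,1pm,2pm) — 4.
One-on-one=11am: (11am,12pm,12pm,1pm) (11am,12pm,12pm,2pm) (11am,1pm,1pm,1pm) (11am,1pm,1pm,2pm) — 4.
One-on-one=12pm: (11am,12pm,12pm,1pm) (11am,12pm,12pm,2pm) (11am,1pm,1pm,1pm) (11am,1pm,1pm,2pm) — 4.
Summing: 4 + 4 + 4 = 12.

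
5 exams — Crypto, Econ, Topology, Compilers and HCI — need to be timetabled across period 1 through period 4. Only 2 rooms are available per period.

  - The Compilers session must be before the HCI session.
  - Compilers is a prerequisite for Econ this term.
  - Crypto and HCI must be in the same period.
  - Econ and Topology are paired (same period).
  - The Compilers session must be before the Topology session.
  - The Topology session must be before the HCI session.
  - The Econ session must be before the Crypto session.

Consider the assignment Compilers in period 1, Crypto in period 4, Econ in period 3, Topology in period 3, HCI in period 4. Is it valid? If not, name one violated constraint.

Crypto and HCI must be in the same period — holds.
Only 2 rooms are available per period — holds.
The Compilers session must be before the Topology session — holds.
The Compilers session must be before the HCI session — holds.
Compilers is a prerequisite for Econ this term — holds.
The Econ session must be before the Crypto session — holds.
The Topology session must be before the HCI session — holds.
Econ and Topology are paired (same period) — holds.

Yes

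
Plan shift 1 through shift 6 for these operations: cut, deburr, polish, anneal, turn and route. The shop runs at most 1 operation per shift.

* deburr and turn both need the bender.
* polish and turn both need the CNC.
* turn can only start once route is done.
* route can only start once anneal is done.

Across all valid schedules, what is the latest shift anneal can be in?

Downstream work caps anneal at shift 4.
anneal at shift 4 is achievable: turn in shift 6; route in shift 5; deburr in shift 2; polish in shift 3; anneal in shift 4; cut in shift 1.

shift 4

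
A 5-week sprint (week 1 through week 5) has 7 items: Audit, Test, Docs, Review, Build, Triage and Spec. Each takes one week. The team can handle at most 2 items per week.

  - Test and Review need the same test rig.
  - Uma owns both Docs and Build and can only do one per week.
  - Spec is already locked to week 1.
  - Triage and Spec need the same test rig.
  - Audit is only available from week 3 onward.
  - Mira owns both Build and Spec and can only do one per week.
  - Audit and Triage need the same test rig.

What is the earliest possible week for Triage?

week 2

Triage at week 2 is achievable: Spec -> week 1; Review -> week 3; Docs -> week 2; Triage -> week 2; Build -> week 4; Test -> week 1; Audit -> week 3.
Nothing earlier works — the conflict and capacity constraints rule out every week before week 2.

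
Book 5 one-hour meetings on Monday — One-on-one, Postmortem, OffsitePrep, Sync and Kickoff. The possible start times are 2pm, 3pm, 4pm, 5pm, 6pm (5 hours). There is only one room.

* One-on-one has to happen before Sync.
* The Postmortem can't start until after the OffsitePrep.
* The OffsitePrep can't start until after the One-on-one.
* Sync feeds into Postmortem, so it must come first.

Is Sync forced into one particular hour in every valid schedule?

Sync can be 3pm (e.g. Kickoff in 6pm, OffsitePrep in 4pm, One-on-one in 2pm, Postmortem in 5pm, Sync in 3pm) or 4pm (e.g. OffsitePrep=3pm, One-on-one=2pm, Sync=4pm, Postmortem=5pm, Kickoff=6pm).

No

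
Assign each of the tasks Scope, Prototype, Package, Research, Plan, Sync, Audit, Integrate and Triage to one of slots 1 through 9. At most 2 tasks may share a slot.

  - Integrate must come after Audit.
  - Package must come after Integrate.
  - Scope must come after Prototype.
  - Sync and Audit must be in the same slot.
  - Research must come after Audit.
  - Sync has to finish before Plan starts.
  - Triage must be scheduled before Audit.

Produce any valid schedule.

Sync in 2; Audit in 2; Prototype in 1; Triage in 1; Package in 4; Integrate in 3; Research in 4; Scope in 3; Plan in 5

Checking: Audit(2) before Integrate(3); Audit(2) before Research(4); Prototype(1) before Scope(3); Integrate(3) before Package(4); Triage(1) before Audit(2); Sync(2) before Plan(5); Sync = Audit = 2; max 2 per slot (cap 2).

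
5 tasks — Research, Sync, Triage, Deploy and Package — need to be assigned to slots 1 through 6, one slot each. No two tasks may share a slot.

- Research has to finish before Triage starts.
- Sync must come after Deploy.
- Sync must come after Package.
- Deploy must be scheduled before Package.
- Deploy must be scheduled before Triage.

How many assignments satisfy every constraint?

54

Splitting on Research: it can be 1 (15), 2 (15), 3 (12), 4 (8), 5 (4). Listing each branch's schedules as (Sync, Triage, Deploy, Package):
Research=1: (4,5,2,3) (4,6,2,3) (5,3,2,4) (5,4,2,3) (5,6,2,3) (5,6,2,4) (5,6,3,4) (6,3,2,4) (6,3,2,5) (6,4,2,3) (6,4,2,5) (6,4,3,5) (6,5,2,3) (6,5,2,4) (6,5,3,4) — 15.
Research=2: (4,5,1,3) (4,6,1,3) (5,3,1,4) (5,4,1,3) (5,6,1,3) (5,6,1,4) (5,6,3,4) (6,3,1,4) (6,3,1,5) (6,4,1,3) (6,4,1,5) (6,4,3,5) (6,5,1,3) (6,5,1,4) (6,5,3,4) — 15.
Research=3: (4,5,1,2) (4,6,1,2) (5,4,1,2) (5,6,1,2) (5,6,1,4) (5,6,2,4) (6,4,1,2) (6,4,1,5) (6,4,2,5) (6,5,1,2) (6,5,1,4) (6,5,2,4) — 12.
Research=4: (3,5,1,2) (3,6,1,2) (5,6,1,2) (5,6,1,3) (5,6,2,3) (6,5,1,2) (6,5,1,3) (6,5,2,3) — 8.
Research=5: (3,6,1,2) (4,6,1,2) (4,6,1,3) (4,6,2,3) — 4.
Summing: 15 + 15 + 12 + 8 + 4 = 54.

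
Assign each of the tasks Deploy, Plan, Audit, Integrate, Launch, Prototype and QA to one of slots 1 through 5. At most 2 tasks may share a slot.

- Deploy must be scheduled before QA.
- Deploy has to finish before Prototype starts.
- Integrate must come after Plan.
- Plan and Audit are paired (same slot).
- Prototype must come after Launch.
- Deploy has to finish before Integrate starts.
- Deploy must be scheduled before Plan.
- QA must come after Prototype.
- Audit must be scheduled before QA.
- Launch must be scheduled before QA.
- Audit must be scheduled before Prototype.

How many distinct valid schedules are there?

20

Splitting on Deploy: it can be 1 (16), 2 (4). Listing each branch's schedules as (Plan, Audit, Integrate, Launch, Prototype, QA):
Deploy=1: (2,2,3,1,3,4) (2,2,3,1,3,5) (2,2,3,1,4,5) (2,2,3,3,4,5) (2,2,4,1,3,4) (2,2,4,1,3,5) (2,2,4,1,4,5) (2,2,4,3,4,5) (2,2,5,1,3,4) (2,2,5,1,3,5) (2,2,5,1,4,5) (2,2,5,3,4,5) (3,3,4,1,4,5) (3,3,4,2,4,5) (3,3,5,1,4,5) (3,3,5,2,4,5) — 16.
Deploy=2: (3,3,4,1,4,5) (3,3,4,2,4,5) (3,3,5,1,4,5) (3,3,5,2,4,5) — 4.
Summing: 16 + 4 = 20.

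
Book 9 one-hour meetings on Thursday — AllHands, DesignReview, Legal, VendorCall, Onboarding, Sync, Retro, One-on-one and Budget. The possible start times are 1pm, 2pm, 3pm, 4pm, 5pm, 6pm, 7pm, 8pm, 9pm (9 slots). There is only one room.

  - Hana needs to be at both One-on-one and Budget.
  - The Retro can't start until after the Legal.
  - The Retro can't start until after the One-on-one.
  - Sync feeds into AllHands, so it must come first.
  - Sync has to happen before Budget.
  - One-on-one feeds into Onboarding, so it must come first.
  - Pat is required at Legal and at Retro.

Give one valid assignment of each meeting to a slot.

VendorCall=9pm; Sync=1pm; Onboarding=6pm; One-on-one=2pm; Budget=7pm; DesignReview=8pm; Legal=3pm; Retro=4pm; AllHands=5pm

Checking: One-on-one(2pm) before Onboarding(6pm); Sync(1pm) before Budget(7pm); Sync(1pm) before AllHands(5pm); One-on-one(2pm) before Retro(4pm); Legal(3pm) before Retro(4pm); Legal(3pm) != Retro(4pm); One-on-one(2pm) != Budget(7pm); max 1 per slot (cap 1).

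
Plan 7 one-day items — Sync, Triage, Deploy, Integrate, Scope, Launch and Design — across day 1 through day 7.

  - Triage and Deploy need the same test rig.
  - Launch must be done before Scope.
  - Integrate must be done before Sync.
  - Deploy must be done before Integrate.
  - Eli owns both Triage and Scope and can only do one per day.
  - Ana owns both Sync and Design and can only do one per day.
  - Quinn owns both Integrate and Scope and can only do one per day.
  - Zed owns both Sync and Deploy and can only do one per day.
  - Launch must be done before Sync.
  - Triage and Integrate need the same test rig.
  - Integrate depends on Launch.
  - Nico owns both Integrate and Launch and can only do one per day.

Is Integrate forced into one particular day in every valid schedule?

No

Integrate can be day 2 (e.g. Deploy -> day 1; Design -> day 1; Integrate -> day 2; Launch -> day 1; Scope -> day 3; Triage -> day 4; Sync -> day 3) or day 3 (e.g. Sync in day 4, Triage in day 4, Integrate in day 3, Scope in day 2, Design in day 1, Launch in day 1, Deploy in day 1).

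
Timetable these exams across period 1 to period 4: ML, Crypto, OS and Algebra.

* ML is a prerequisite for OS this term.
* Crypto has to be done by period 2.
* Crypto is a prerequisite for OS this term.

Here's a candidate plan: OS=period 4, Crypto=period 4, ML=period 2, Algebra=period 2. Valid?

ML is a prerequisite for OS this term — holds.
Crypto is a prerequisite for OS this term — violated.
Crypto has to be done by period 2 — violated.

No. Crypto has to be done by period 2 is not satisfied.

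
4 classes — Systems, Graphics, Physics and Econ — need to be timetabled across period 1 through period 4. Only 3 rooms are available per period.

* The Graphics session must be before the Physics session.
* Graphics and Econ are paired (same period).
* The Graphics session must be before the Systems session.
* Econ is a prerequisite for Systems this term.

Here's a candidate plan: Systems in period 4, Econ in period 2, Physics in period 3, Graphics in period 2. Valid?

Econ is a prerequisite for Systems this term — holds.
The Graphics session must be before the Systems session — holds.
Only 3 rooms are available per period — holds.
Graphics and Econ are paired (same period) — holds.
The Graphics session must be before the Physics session — holds.

Yes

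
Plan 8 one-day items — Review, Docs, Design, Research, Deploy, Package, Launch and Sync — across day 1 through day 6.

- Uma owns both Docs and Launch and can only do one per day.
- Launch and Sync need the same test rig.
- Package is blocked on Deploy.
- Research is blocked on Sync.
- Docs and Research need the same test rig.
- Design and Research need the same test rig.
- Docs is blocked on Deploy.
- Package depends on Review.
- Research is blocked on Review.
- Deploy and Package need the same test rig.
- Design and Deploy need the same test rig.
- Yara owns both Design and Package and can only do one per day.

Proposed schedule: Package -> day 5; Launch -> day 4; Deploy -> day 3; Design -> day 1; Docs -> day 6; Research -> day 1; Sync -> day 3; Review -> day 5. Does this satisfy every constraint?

Design and Research need the same test rig — violated.
Yara owns both Design and Package and can only do one per day — holds.
Research is blocked on Sync — violated.
Docs is blocked on Deploy — holds.
Uma owns both Docs and Launch and can only do one per day — holds.
Design and Deploy need the same test rig — holds.
Docs and Research need the same test rig — holds.
Launch and Sync need the same test rig — holds.
Deploy and Package need the same test rig — holds.
Package is blocked on Deploy — holds.
Research is blocked on Review — violated.
Package depends on Review — violated.

No — it violates: Research is blocked on Review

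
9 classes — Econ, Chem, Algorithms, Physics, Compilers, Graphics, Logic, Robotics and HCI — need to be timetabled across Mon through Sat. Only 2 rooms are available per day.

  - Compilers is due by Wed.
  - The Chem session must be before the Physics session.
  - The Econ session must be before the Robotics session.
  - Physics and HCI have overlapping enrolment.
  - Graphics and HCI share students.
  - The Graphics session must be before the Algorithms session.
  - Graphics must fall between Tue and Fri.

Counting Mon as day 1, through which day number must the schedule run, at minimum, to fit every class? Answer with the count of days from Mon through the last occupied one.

The precedence chain requires at least 2 distinct days.
With at most 2 per day and 9 classes, at least 5 days are needed.
Propagating the time windows through the other constraints, Algorithms can't land before Wed — that is day 3 counting from Mon — so the schedule must run through at least 3 days.
5 works (last occupied day: Fri): for example Chem=Tue; Econ=Mon; Algorithms=Wed; Robotics=Thu; Physics=Wed; HCI=Fri; Compilers=Mon; Graphics=Tue; Logic=Thu.

5 days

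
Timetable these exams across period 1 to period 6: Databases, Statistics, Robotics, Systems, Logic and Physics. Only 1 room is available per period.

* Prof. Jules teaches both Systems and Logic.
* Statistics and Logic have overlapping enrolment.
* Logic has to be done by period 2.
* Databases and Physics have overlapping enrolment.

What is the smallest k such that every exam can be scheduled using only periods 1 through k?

With at most 1 per period and 6 exams, at least 6 periods are needed.
6 works (last occupied period: period 6): for example Databases=period 2, Physics=period 6, Logic=period 1, Systems=period 5, Robotics=period 4, Statistics=period 3.

6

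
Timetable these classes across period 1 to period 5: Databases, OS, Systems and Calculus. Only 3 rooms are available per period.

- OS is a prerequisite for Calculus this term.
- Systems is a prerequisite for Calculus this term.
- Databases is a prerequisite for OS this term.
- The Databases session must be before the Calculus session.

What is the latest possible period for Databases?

period 3

Downstream work caps Databases at period 3.
Databases at period 3 is achievable: OS in period 4, Databases in period 3, Systems in period 1, Calculus in period 5.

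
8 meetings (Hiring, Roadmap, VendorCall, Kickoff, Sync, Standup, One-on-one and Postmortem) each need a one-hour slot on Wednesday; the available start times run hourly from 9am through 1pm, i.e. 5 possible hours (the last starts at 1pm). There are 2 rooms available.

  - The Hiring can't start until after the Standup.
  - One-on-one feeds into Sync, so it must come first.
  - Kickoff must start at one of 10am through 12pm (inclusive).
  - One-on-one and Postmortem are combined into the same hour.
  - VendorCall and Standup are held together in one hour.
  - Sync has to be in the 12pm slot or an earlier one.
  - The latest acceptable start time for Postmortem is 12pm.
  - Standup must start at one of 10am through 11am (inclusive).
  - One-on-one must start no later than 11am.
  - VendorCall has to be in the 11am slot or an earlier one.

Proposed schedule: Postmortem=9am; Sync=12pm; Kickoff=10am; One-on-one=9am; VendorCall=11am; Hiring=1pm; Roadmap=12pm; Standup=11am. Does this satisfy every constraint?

Yes

There are 2 rooms available — holds.
VendorCall and Standup are held together in one hour — holds.
Sync has to be in the 12pm slot or an earlier one — holds.
One-on-one must start no later than 11am — holds.
One-on-one and Postmortem are combined into the same hour — holds.
One-on-one feeds into Sync, so it must come first — holds.
The latest acceptable start time for Postmortem is 12pm — holds.
The Hiring can't start until after the Standup — holds.
Kickoff must start at one of 10am through 12pm (inclusive) — holds.
Standup must start at one of 10am through 11am (inclusive) — holds.
VendorCall has to be in the 11am slot or an earlier one — holds.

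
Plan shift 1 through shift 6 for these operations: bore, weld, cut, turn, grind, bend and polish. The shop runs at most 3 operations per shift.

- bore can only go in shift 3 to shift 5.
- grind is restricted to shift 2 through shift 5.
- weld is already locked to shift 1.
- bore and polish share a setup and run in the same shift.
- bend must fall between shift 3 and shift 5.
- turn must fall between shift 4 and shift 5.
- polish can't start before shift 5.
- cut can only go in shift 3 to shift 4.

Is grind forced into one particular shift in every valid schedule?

No

grind can be shift 2 (e.g. turn=shift 4; bore=shift 5; weld=shift 1; polish=shift 5; grind=shift 2; bend=shift 3; cut=shift 3) or shift 3 (e.g. bore=shift 5; weld=shift 1; grind=shift 3; turn=shift 4; polish=shift 5; bend=shift 3; cut=shift 3).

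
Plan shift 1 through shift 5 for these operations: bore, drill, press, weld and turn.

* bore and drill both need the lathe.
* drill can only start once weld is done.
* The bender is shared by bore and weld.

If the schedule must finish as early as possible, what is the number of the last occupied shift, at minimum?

The precedence chain requires at least 2 distinct shifts.
Could 2 shifts be enough, i.e. nothing placed later than shift 2? No: drill must come after weld (at shift 1 or later) → {shift 2}; weld must come before drill (at shift 2 or earlier) → {shift 1}; bore can't share with drill (shift 2) → {shift 1}; weld can't share with bore (shift 1) → nothing is left.
So 2 shifts is not enough.
3 works (last occupied shift: shift 3): for example turn in shift 1; bore in shift 3; weld in shift 1; press in shift 1; drill in shift 2.

3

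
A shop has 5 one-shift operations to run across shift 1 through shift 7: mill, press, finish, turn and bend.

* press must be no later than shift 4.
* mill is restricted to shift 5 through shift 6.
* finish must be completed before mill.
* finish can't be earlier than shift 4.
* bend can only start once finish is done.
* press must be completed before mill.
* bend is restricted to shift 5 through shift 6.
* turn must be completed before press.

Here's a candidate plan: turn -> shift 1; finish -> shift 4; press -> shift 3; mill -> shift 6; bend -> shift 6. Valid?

bend can only start once finish is done — holds.
mill is restricted to shift 5 through shift 6 — holds.
turn must be completed before press — holds.
press must be completed before mill — holds.
finish can't be earlier than shift 4 — holds.
bend is restricted to shift 5 through shift 6 — holds.
press must be no later than shift 4 — holds.
finish must be completed before mill — holds.

Valid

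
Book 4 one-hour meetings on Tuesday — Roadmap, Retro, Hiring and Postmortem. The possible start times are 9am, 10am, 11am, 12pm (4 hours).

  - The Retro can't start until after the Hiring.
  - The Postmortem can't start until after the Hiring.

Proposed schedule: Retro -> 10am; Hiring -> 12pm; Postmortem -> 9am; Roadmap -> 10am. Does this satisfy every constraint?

The Postmortem can't start until after the Hiring — violated.
The Retro can't start until after the Hiring — violated.

Invalid. The Postmortem can't start until after the Hiring.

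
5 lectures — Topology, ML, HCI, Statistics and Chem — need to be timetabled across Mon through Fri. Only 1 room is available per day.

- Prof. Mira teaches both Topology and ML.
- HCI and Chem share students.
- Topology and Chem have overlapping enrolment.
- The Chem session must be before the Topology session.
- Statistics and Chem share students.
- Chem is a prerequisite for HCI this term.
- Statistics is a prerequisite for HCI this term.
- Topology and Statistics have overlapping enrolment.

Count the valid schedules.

25

Splitting on Topology: it can be Tue (3), Wed (6), Thu (8), Fri (8). Listing each branch's schedules as (ML, HCI, Statistics, Chem):
Topology=Tue: (Wed,Fri,Thu,Mon) (Thu,Fri,Wed,Mon) (Fri,Thu,Wed,Mon) — 3.
Topology=Wed: (Mon,Fri,Thu,Tue) (Tue,Fri,Thu,Mon) (Thu,Fri,Mon,Tue) (Thu,Fri,Tue,Mon) (Fri,Thu,Mon,Tue) (Fri,Thu,Tue,Mon) — 6.
Topology=Thu: (Mon,Fri,Tue,Wed) (Mon,Fri,Wed,Tue) (Tue,Fri,Mon,Wed) (Tue,Fri,Wed,Mon) (Wed,Fri,Mon,Tue) (Wed,Fri,Tue,Mon) (Fri,Wed,Mon,Tue) (Fri,Wed,Tue,Mon) — 8.
Topology=Fri: (Mon,Thu,Tue,Wed) (Mon,Thu,Wed,Tue) (Tue,Thu,Mon,Wed) (Tue,Thu,Wed,Mon) (Wed,Thu,Mon,Tue) (Wed,Thu,Tue,Mon) (Thu,Wed,Mon,Tue) (Thu,Wed,Tue,Mon) — 8.
Summing: 3 + 6 + 8 + 8 = 25.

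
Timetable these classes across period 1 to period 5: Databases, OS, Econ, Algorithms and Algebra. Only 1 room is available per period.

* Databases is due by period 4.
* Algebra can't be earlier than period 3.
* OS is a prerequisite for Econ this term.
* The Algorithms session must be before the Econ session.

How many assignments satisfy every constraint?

20

Splitting on Databases: it can be period 1 (6), period 2 (6), period 3 (4), period 4 (4). Listing each branch's schedules as (OS, Econ, Algorithms, Algebra) by period number:
Databases=period 1: (2,4,3,5) (2,5,3,4) (2,5,4,3) (3,4,2,5) (3,5,2,4) (4,5,2,3) — 6.
Databases=period 2: (1,4,3,5) (1,5,3,4) (1,5,4,3) (3,4,1,5) (3,5,1,4) (4,5,1,3) — 6.
Databases=period 3: (1,4,2,5) (1,5,2,4) (2,4,1,5) (2,5,1,4) — 4.
Databases=period 4: (1,3,2,5) (1,5,2,3) (2,3,1,5) (2,5,1,3) — 4.
Summing: 6 + 6 + 4 + 4 = 20.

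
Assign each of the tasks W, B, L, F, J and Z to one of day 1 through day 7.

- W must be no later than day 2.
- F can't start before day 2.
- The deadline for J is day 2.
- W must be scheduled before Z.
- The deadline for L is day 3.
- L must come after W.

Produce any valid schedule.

J -> day 1; Z -> day 2; L -> day 2; W -> day 1; B -> day 1; F -> day 2

Checking: W(day 1) before L(day 2); W(day 1) before Z(day 2); J=day 1 in [day 1,day 2]; F=day 2 in [day 2,day 7]; W=day 1 in [day 1,day 2]; L=day 2 in [day 1,day 3].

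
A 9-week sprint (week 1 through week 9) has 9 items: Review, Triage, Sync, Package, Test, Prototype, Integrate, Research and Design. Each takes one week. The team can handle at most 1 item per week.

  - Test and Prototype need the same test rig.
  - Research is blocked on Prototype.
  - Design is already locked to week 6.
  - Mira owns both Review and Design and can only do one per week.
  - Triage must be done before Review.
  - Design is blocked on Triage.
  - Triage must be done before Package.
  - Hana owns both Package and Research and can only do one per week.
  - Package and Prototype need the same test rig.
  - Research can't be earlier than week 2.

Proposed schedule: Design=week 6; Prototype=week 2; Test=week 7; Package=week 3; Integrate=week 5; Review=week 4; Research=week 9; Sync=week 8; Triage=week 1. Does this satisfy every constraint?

Yes, all constraints hold

Triage must be done before Review — holds.
The team can handle at most 1 item per week — holds.
Test and Prototype need the same test rig — holds.
Hana owns both Package and Research and can only do one per week — holds.
Design is already locked to week 6 — holds.
Package and Prototype need the same test rig — holds.
Research can't be earlier than week 2 — holds.
Mira owns both Review and Design and can only do one per week — holds.
Research is blocked on Prototype — holds.
Triage must be done before Package — holds.
Design is blocked on Triage — holds.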